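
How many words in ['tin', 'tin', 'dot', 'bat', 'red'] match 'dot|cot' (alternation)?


Alternation 'dot|cot' matches either 'dot' or 'cot'.
Checking each word:
  'tin' -> no
  'tin' -> no
  'dot' -> MATCH
  'bat' -> no
  'red' -> no
Matches: ['dot']
Count: 1

1


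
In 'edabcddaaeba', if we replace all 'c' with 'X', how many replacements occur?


re.sub('c', 'X', text) replaces every occurrence of 'c' with 'X'.
Text: 'edabcddaaeba'
Scanning for 'c':
  pos 4: 'c' -> replacement #1
Total replacements: 1

1


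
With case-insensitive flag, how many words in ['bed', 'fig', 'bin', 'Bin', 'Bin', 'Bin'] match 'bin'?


Case-insensitive matching: compare each word's lowercase form to 'bin'.
  'bed' -> lower='bed' -> no
  'fig' -> lower='fig' -> no
  'bin' -> lower='bin' -> MATCH
  'Bin' -> lower='bin' -> MATCH
  'Bin' -> lower='bin' -> MATCH
  'Bin' -> lower='bin' -> MATCH
Matches: ['bin', 'Bin', 'Bin', 'Bin']
Count: 4

4


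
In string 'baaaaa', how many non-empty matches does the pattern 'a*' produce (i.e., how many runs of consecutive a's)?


Pattern 'a*' matches zero or more a's. We want non-empty runs of consecutive a's.
String: 'baaaaa'
Walking through the string to find runs of a's:
  Run 1: positions 1-5 -> 'aaaaa'
Non-empty runs found: ['aaaaa']
Count: 1

1


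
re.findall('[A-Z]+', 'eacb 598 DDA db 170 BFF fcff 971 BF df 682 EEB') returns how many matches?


Pattern '[A-Z]+' finds one or more uppercase letters.
Text: 'eacb 598 DDA db 170 BFF fcff 971 BF df 682 EEB'
Scanning for matches:
  Match 1: 'DDA'
  Match 2: 'BFF'
  Match 3: 'BF'
  Match 4: 'EEB'
Total matches: 4

4


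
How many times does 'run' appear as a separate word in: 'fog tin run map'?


Scanning each word for exact match 'run':
  Word 1: 'fog' -> no
  Word 2: 'tin' -> no
  Word 3: 'run' -> MATCH
  Word 4: 'map' -> no
Total matches: 1

1


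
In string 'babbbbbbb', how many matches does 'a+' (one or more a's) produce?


Pattern 'a+' matches one or more consecutive a's.
String: 'babbbbbbb'
Scanning for runs of a:
  Match 1: 'a' (length 1)
Total matches: 1

1


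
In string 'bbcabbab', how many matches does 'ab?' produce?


Pattern 'ab?' matches 'a' optionally followed by 'b'.
String: 'bbcabbab'
Scanning left to right for 'a' then checking next char:
  Match 1: 'ab' (a followed by b)
  Match 2: 'ab' (a followed by b)
Total matches: 2

2


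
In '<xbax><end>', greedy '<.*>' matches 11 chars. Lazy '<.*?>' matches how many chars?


Greedy '<.*>' tries to match as MUCH as possible.
Lazy '<.*?>' tries to match as LITTLE as possible.

String: '<xbax><end>'
Greedy '<.*>' starts at first '<' and extends to the LAST '>': '<xbax><end>' (11 chars)
Lazy '<.*?>' starts at first '<' and stops at the FIRST '>': '<xbax>' (6 chars)

6


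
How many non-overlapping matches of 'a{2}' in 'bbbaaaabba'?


Pattern 'a{2}' matches exactly 2 consecutive a's (greedy, non-overlapping).
String: 'bbbaaaabba'
Scanning for runs of a's:
  Run at pos 3: 'aaaa' (length 4) -> 2 match(es)
  Run at pos 9: 'a' (length 1) -> 0 match(es)
Matches found: ['aa', 'aa']
Total: 2

2


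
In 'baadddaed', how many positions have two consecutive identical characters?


Looking for consecutive identical characters in 'baadddaed':
  pos 0-1: 'b' vs 'a' -> different
  pos 1-2: 'a' vs 'a' -> MATCH ('aa')
  pos 2-3: 'a' vs 'd' -> different
  pos 3-4: 'd' vs 'd' -> MATCH ('dd')
  pos 4-5: 'd' vs 'd' -> MATCH ('dd')
  pos 5-6: 'd' vs 'a' -> different
  pos 6-7: 'a' vs 'e' -> different
  pos 7-8: 'e' vs 'd' -> different
Consecutive identical pairs: ['aa', 'dd', 'dd']
Count: 3

3


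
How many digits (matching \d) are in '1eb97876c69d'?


\d matches any digit 0-9.
Scanning '1eb97876c69d':
  pos 0: '1' -> DIGIT
  pos 3: '9' -> DIGIT
  pos 4: '7' -> DIGIT
  pos 5: '8' -> DIGIT
  pos 6: '7' -> DIGIT
  pos 7: '6' -> DIGIT
  pos 9: '6' -> DIGIT
  pos 10: '9' -> DIGIT
Digits found: ['1', '9', '7', '8', '7', '6', '6', '9']
Total: 8

8


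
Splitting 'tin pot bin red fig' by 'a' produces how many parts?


Splitting by 'a' breaks the string at each occurrence of the separator.
Text: 'tin pot bin red fig'
Parts after split:
  Part 1: 'tin pot bin red fig'
Total parts: 1

1


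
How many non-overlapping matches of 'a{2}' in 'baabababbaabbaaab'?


Pattern 'a{2}' matches exactly 2 consecutive a's (greedy, non-overlapping).
String: 'baabababbaabbaaab'
Scanning for runs of a's:
  Run at pos 1: 'aa' (length 2) -> 1 match(es)
  Run at pos 4: 'a' (length 1) -> 0 match(es)
  Run at pos 6: 'a' (length 1) -> 0 match(es)
  Run at pos 9: 'aa' (length 2) -> 1 match(es)
  Run at pos 13: 'aaa' (length 3) -> 1 match(es)
Matches found: ['aa', 'aa', 'aa']
Total: 3

3


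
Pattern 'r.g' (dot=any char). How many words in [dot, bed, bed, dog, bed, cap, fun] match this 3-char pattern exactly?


Pattern 'r.g' means: starts with 'r', any single char, ends with 'g'.
Checking each word (must be exactly 3 chars):
  'dot' (len=3): no
  'bed' (len=3): no
  'bed' (len=3): no
  'dog' (len=3): no
  'bed' (len=3): no
  'cap' (len=3): no
  'fun' (len=3): no
Matching words: []
Total: 0

0


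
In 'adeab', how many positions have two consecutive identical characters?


Looking for consecutive identical characters in 'adeab':
  pos 0-1: 'a' vs 'd' -> different
  pos 1-2: 'd' vs 'e' -> different
  pos 2-3: 'e' vs 'a' -> different
  pos 3-4: 'a' vs 'b' -> different
Consecutive identical pairs: []
Count: 0

0


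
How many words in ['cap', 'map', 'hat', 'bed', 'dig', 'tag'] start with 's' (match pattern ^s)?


Pattern ^s anchors to start of word. Check which words begin with 's':
  'cap' -> no
  'map' -> no
  'hat' -> no
  'bed' -> no
  'dig' -> no
  'tag' -> no
Matching words: []
Count: 0

0


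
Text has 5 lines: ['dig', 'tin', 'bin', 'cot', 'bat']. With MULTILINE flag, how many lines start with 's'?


With MULTILINE flag, ^ matches the start of each line.
Lines: ['dig', 'tin', 'bin', 'cot', 'bat']
Checking which lines start with 's':
  Line 1: 'dig' -> no
  Line 2: 'tin' -> no
  Line 3: 'bin' -> no
  Line 4: 'cot' -> no
  Line 5: 'bat' -> no
Matching lines: []
Count: 0

0


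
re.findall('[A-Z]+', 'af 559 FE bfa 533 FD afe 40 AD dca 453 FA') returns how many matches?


Pattern '[A-Z]+' finds one or more uppercase letters.
Text: 'af 559 FE bfa 533 FD afe 40 AD dca 453 FA'
Scanning for matches:
  Match 1: 'FE'
  Match 2: 'FD'
  Match 3: 'AD'
  Match 4: 'FA'
Total matches: 4

4


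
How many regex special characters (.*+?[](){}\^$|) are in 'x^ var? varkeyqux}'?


Regex special characters are: . * + ? [ ] ( ) { } \ ^ $ |
Scanning 'x^ var? varkeyqux}':
  pos 1: '^' -> SPECIAL
  pos 6: '?' -> SPECIAL
  pos 17: '}' -> SPECIAL
Special chars found: ['^', '?', '}']
Total: 3

3


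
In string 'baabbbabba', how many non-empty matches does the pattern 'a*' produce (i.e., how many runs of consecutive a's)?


Pattern 'a*' matches zero or more a's. We want non-empty runs of consecutive a's.
String: 'baabbbabba'
Walking through the string to find runs of a's:
  Run 1: positions 1-2 -> 'aa'
  Run 2: positions 6-6 -> 'a'
  Run 3: positions 9-9 -> 'a'
Non-empty runs found: ['aa', 'a', 'a']
Count: 3

3


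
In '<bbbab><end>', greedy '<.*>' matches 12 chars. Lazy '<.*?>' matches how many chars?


Greedy '<.*>' tries to match as MUCH as possible.
Lazy '<.*?>' tries to match as LITTLE as possible.

String: '<bbbab><end>'
Greedy '<.*>' starts at first '<' and extends to the LAST '>': '<bbbab><end>' (12 chars)
Lazy '<.*?>' starts at first '<' and stops at the FIRST '>': '<bbbab>' (7 chars)

7


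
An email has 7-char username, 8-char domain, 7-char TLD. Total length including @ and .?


An email address has format: username@domain.tld
Username length: 7
'@' character: 1
Domain length: 8
'.' character: 1
TLD length: 7
Total = 7 + 1 + 8 + 1 + 7 = 24

24


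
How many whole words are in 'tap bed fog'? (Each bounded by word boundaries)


Word boundaries (\b) mark the start/end of each word.
Text: 'tap bed fog'
Splitting by whitespace:
  Word 1: 'tap'
  Word 2: 'bed'
  Word 3: 'fog'
Total whole words: 3

3


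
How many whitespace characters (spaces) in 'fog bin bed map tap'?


\s matches whitespace characters (spaces, tabs, etc.).
Text: 'fog bin bed map tap'
This text has 5 words separated by spaces.
Number of spaces = number of words - 1 = 5 - 1 = 4

4


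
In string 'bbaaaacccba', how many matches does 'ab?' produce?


Pattern 'ab?' matches 'a' optionally followed by 'b'.
String: 'bbaaaacccba'
Scanning left to right for 'a' then checking next char:
  Match 1: 'a' (a not followed by b)
  Match 2: 'a' (a not followed by b)
  Match 3: 'a' (a not followed by b)
  Match 4: 'a' (a not followed by b)
  Match 5: 'a' (a not followed by b)
Total matches: 5

5


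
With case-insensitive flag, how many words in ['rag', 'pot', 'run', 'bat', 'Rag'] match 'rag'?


Case-insensitive matching: compare each word's lowercase form to 'rag'.
  'rag' -> lower='rag' -> MATCH
  'pot' -> lower='pot' -> no
  'run' -> lower='run' -> no
  'bat' -> lower='bat' -> no
  'Rag' -> lower='rag' -> MATCH
Matches: ['rag', 'Rag']
Count: 2

2


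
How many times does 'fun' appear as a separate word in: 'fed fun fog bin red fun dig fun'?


Scanning each word for exact match 'fun':
  Word 1: 'fed' -> no
  Word 2: 'fun' -> MATCH
  Word 3: 'fog' -> no
  Word 4: 'bin' -> no
  Word 5: 'red' -> no
  Word 6: 'fun' -> MATCH
  Word 7: 'dig' -> no
  Word 8: 'fun' -> MATCH
Total matches: 3

3


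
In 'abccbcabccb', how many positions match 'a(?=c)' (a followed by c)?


Lookahead 'a(?=c)' matches 'a' only when followed by 'c'.
String: 'abccbcabccb'
Checking each position where char is 'a':
  pos 0: 'a' -> no (next='b')
  pos 6: 'a' -> no (next='b')
Matching positions: []
Count: 0

0


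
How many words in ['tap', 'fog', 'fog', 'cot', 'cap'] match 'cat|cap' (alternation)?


Alternation 'cat|cap' matches either 'cat' or 'cap'.
Checking each word:
  'tap' -> no
  'fog' -> no
  'fog' -> no
  'cot' -> no
  'cap' -> MATCH
Matches: ['cap']
Count: 1

1


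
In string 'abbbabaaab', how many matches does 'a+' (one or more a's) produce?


Pattern 'a+' matches one or more consecutive a's.
String: 'abbbabaaab'
Scanning for runs of a:
  Match 1: 'a' (length 1)
  Match 2: 'a' (length 1)
  Match 3: 'aaa' (length 3)
Total matches: 3

3


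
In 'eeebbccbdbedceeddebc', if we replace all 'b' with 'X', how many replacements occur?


re.sub('b', 'X', text) replaces every occurrence of 'b' with 'X'.
Text: 'eeebbccbdbedceeddebc'
Scanning for 'b':
  pos 3: 'b' -> replacement #1
  pos 4: 'b' -> replacement #2
  pos 7: 'b' -> replacement #3
  pos 9: 'b' -> replacement #4
  pos 18: 'b' -> replacement #5
Total replacements: 5

5


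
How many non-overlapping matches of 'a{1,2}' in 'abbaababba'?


Pattern 'a{1,2}' matches between 1 and 2 consecutive a's (greedy).
String: 'abbaababba'
Finding runs of a's and applying greedy matching:
  Run at pos 0: 'a' (length 1)
  Run at pos 3: 'aa' (length 2)
  Run at pos 6: 'a' (length 1)
  Run at pos 9: 'a' (length 1)
Matches: ['a', 'aa', 'a', 'a']
Count: 4

4


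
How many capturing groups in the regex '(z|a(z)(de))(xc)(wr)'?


To count capturing groups, count each '(' that starts a group.
Pattern: '(z|a(z)(de))(xc)(wr)'
Walking through the pattern:
  Position 0: '(' -> group #1
  Position 4: '(' -> group #2
  Position 7: '(' -> group #3
  Position 12: '(' -> group #4
  Position 16: '(' -> group #5
Total capturing groups: 5

5


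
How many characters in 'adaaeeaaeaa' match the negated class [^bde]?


Negated class [^bde] matches any char NOT in {b, d, e}
Scanning 'adaaeeaaeaa':
  pos 0: 'a' -> MATCH
  pos 1: 'd' -> no (excluded)
  pos 2: 'a' -> MATCH
  pos 3: 'a' -> MATCH
  pos 4: 'e' -> no (excluded)
  pos 5: 'e' -> no (excluded)
  pos 6: 'a' -> MATCH
  pos 7: 'a' -> MATCH
  pos 8: 'e' -> no (excluded)
  pos 9: 'a' -> MATCH
  pos 10: 'a' -> MATCH
Total matches: 7

7


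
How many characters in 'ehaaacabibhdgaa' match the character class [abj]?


Character class [abj] matches any of: {a, b, j}
Scanning string 'ehaaacabibhdgaa' character by character:
  pos 0: 'e' -> no
  pos 1: 'h' -> no
  pos 2: 'a' -> MATCH
  pos 3: 'a' -> MATCH
  pos 4: 'a' -> MATCH
  pos 5: 'c' -> no
  pos 6: 'a' -> MATCH
  pos 7: 'b' -> MATCH
  pos 8: 'i' -> no
  pos 9: 'b' -> MATCH
  pos 10: 'h' -> no
  pos 11: 'd' -> no
  pos 12: 'g' -> no
  pos 13: 'a' -> MATCH
  pos 14: 'a' -> MATCH
Total matches: 8

8


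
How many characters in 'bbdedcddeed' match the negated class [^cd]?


Negated class [^cd] matches any char NOT in {c, d}
Scanning 'bbdedcddeed':
  pos 0: 'b' -> MATCH
  pos 1: 'b' -> MATCH
  pos 2: 'd' -> no (excluded)
  pos 3: 'e' -> MATCH
  pos 4: 'd' -> no (excluded)
  pos 5: 'c' -> no (excluded)
  pos 6: 'd' -> no (excluded)
  pos 7: 'd' -> no (excluded)
  pos 8: 'e' -> MATCH
  pos 9: 'e' -> MATCH
  pos 10: 'd' -> no (excluded)
Total matches: 5

5


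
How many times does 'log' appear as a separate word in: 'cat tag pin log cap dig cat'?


Scanning each word for exact match 'log':
  Word 1: 'cat' -> no
  Word 2: 'tag' -> no
  Word 3: 'pin' -> no
  Word 4: 'log' -> MATCH
  Word 5: 'cap' -> no
  Word 6: 'dig' -> no
  Word 7: 'cat' -> no
Total matches: 1

1


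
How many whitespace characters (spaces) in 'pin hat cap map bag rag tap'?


\s matches whitespace characters (spaces, tabs, etc.).
Text: 'pin hat cap map bag rag tap'
This text has 7 words separated by spaces.
Number of spaces = number of words - 1 = 7 - 1 = 6

6


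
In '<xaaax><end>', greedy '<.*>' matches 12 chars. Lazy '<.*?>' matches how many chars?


Greedy '<.*>' tries to match as MUCH as possible.
Lazy '<.*?>' tries to match as LITTLE as possible.

String: '<xaaax><end>'
Greedy '<.*>' starts at first '<' and extends to the LAST '>': '<xaaax><end>' (12 chars)
Lazy '<.*?>' starts at first '<' and stops at the FIRST '>': '<xaaax>' (7 chars)

7


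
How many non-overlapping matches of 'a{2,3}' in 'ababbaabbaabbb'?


Pattern 'a{2,3}' matches between 2 and 3 consecutive a's (greedy).
String: 'ababbaabbaabbb'
Finding runs of a's and applying greedy matching:
  Run at pos 0: 'a' (length 1)
  Run at pos 2: 'a' (length 1)
  Run at pos 5: 'aa' (length 2)
  Run at pos 9: 'aa' (length 2)
Matches: ['aa', 'aa']
Count: 2

2


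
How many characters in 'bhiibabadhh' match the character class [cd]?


Character class [cd] matches any of: {c, d}
Scanning string 'bhiibabadhh' character by character:
  pos 0: 'b' -> no
  pos 1: 'h' -> no
  pos 2: 'i' -> no
  pos 3: 'i' -> no
  pos 4: 'b' -> no
  pos 5: 'a' -> no
  pos 6: 'b' -> no
  pos 7: 'a' -> no
  pos 8: 'd' -> MATCH
  pos 9: 'h' -> no
  pos 10: 'h' -> no
Total matches: 1

1


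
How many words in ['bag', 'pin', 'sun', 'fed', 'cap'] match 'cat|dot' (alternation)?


Alternation 'cat|dot' matches either 'cat' or 'dot'.
Checking each word:
  'bag' -> no
  'pin' -> no
  'sun' -> no
  'fed' -> no
  'cap' -> no
Matches: []
Count: 0

0


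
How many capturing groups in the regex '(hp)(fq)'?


To count capturing groups, count each '(' that starts a group.
Pattern: '(hp)(fq)'
Walking through the pattern:
  Position 0: '(' -> group #1
  Position 4: '(' -> group #2
Total capturing groups: 2

2


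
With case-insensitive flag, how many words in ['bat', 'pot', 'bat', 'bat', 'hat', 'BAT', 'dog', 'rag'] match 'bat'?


Case-insensitive matching: compare each word's lowercase form to 'bat'.
  'bat' -> lower='bat' -> MATCH
  'pot' -> lower='pot' -> no
  'bat' -> lower='bat' -> MATCH
  'bat' -> lower='bat' -> MATCH
  'hat' -> lower='hat' -> no
  'BAT' -> lower='bat' -> MATCH
  'dog' -> lower='dog' -> no
  'rag' -> lower='rag' -> no
Matches: ['bat', 'bat', 'bat', 'BAT']
Count: 4

4


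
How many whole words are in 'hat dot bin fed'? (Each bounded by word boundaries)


Word boundaries (\b) mark the start/end of each word.
Text: 'hat dot bin fed'
Splitting by whitespace:
  Word 1: 'hat'
  Word 2: 'dot'
  Word 3: 'bin'
  Word 4: 'fed'
Total whole words: 4

4


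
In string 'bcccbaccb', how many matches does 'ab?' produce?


Pattern 'ab?' matches 'a' optionally followed by 'b'.
String: 'bcccbaccb'
Scanning left to right for 'a' then checking next char:
  Match 1: 'a' (a not followed by b)
Total matches: 1

1


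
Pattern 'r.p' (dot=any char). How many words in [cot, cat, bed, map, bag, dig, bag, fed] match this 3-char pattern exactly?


Pattern 'r.p' means: starts with 'r', any single char, ends with 'p'.
Checking each word (must be exactly 3 chars):
  'cot' (len=3): no
  'cat' (len=3): no
  'bed' (len=3): no
  'map' (len=3): no
  'bag' (len=3): no
  'dig' (len=3): no
  'bag' (len=3): no
  'fed' (len=3): no
Matching words: []
Total: 0

0


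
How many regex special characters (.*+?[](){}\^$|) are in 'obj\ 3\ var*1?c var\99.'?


Regex special characters are: . * + ? [ ] ( ) { } \ ^ $ |
Scanning 'obj\ 3\ var*1?c var\99.':
  pos 3: '\' -> SPECIAL
  pos 6: '\' -> SPECIAL
  pos 11: '*' -> SPECIAL
  pos 13: '?' -> SPECIAL
  pos 19: '\' -> SPECIAL
  pos 22: '.' -> SPECIAL
Special chars found: ['\\', '\\', '*', '?', '\\', '.']
Total: 6

6


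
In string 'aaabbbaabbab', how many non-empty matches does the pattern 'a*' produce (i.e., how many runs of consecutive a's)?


Pattern 'a*' matches zero or more a's. We want non-empty runs of consecutive a's.
String: 'aaabbbaabbab'
Walking through the string to find runs of a's:
  Run 1: positions 0-2 -> 'aaa'
  Run 2: positions 6-7 -> 'aa'
  Run 3: positions 10-10 -> 'a'
Non-empty runs found: ['aaa', 'aa', 'a']
Count: 3

3


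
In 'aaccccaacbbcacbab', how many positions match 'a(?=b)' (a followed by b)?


Lookahead 'a(?=b)' matches 'a' only when followed by 'b'.
String: 'aaccccaacbbcacbab'
Checking each position where char is 'a':
  pos 0: 'a' -> no (next='a')
  pos 1: 'a' -> no (next='c')
  pos 6: 'a' -> no (next='a')
  pos 7: 'a' -> no (next='c')
  pos 12: 'a' -> no (next='c')
  pos 15: 'a' -> MATCH (next='b')
Matching positions: [15]
Count: 1

1


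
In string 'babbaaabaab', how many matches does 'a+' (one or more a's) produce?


Pattern 'a+' matches one or more consecutive a's.
String: 'babbaaabaab'
Scanning for runs of a:
  Match 1: 'a' (length 1)
  Match 2: 'aaa' (length 3)
  Match 3: 'aa' (length 2)
Total matches: 3

3


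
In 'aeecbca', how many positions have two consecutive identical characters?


Looking for consecutive identical characters in 'aeecbca':
  pos 0-1: 'a' vs 'e' -> different
  pos 1-2: 'e' vs 'e' -> MATCH ('ee')
  pos 2-3: 'e' vs 'c' -> different
  pos 3-4: 'c' vs 'b' -> different
  pos 4-5: 'b' vs 'c' -> different
  pos 5-6: 'c' vs 'a' -> different
Consecutive identical pairs: ['ee']
Count: 1

1


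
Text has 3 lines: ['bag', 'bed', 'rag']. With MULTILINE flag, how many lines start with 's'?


With MULTILINE flag, ^ matches the start of each line.
Lines: ['bag', 'bed', 'rag']
Checking which lines start with 's':
  Line 1: 'bag' -> no
  Line 2: 'bed' -> no
  Line 3: 'rag' -> no
Matching lines: []
Count: 0

0


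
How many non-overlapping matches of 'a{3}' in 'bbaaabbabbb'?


Pattern 'a{3}' matches exactly 3 consecutive a's (greedy, non-overlapping).
String: 'bbaaabbabbb'
Scanning for runs of a's:
  Run at pos 2: 'aaa' (length 3) -> 1 match(es)
  Run at pos 7: 'a' (length 1) -> 0 match(es)
Matches found: ['aaa']
Total: 1

1


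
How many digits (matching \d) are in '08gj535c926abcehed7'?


\d matches any digit 0-9.
Scanning '08gj535c926abcehed7':
  pos 0: '0' -> DIGIT
  pos 1: '8' -> DIGIT
  pos 4: '5' -> DIGIT
  pos 5: '3' -> DIGIT
  pos 6: '5' -> DIGIT
  pos 8: '9' -> DIGIT
  pos 9: '2' -> DIGIT
  pos 10: '6' -> DIGIT
  pos 18: '7' -> DIGIT
Digits found: ['0', '8', '5', '3', '5', '9', '2', '6', '7']
Total: 9

9


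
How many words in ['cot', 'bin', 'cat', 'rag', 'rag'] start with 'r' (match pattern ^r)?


Pattern ^r anchors to start of word. Check which words begin with 'r':
  'cot' -> no
  'bin' -> no
  'cat' -> no
  'rag' -> MATCH (starts with 'r')
  'rag' -> MATCH (starts with 'r')
Matching words: ['rag', 'rag']
Count: 2

2


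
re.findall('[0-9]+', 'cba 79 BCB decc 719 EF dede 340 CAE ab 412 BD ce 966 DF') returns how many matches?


Pattern '[0-9]+' finds one or more digits.
Text: 'cba 79 BCB decc 719 EF dede 340 CAE ab 412 BD ce 966 DF'
Scanning for matches:
  Match 1: '79'
  Match 2: '719'
  Match 3: '340'
  Match 4: '412'
  Match 5: '966'
Total matches: 5

5


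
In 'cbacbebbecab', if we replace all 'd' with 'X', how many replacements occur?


re.sub('d', 'X', text) replaces every occurrence of 'd' with 'X'.
Text: 'cbacbebbecab'
Scanning for 'd':
Total replacements: 0

0


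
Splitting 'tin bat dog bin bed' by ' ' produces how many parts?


Splitting by ' ' breaks the string at each occurrence of the separator.
Text: 'tin bat dog bin bed'
Parts after split:
  Part 1: 'tin'
  Part 2: 'bat'
  Part 3: 'dog'
  Part 4: 'bin'
  Part 5: 'bed'
Total parts: 5

5


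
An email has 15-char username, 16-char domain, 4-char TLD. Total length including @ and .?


An email address has format: username@domain.tld
Username length: 15
'@' character: 1
Domain length: 16
'.' character: 1
TLD length: 4
Total = 15 + 1 + 16 + 1 + 4 = 37

37


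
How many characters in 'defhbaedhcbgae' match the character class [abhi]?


Character class [abhi] matches any of: {a, b, h, i}
Scanning string 'defhbaedhcbgae' character by character:
  pos 0: 'd' -> no
  pos 1: 'e' -> no
  pos 2: 'f' -> no
  pos 3: 'h' -> MATCH
  pos 4: 'b' -> MATCH
  pos 5: 'a' -> MATCH
  pos 6: 'e' -> no
  pos 7: 'd' -> no
  pos 8: 'h' -> MATCH
  pos 9: 'c' -> no
  pos 10: 'b' -> MATCH
  pos 11: 'g' -> no
  pos 12: 'a' -> MATCH
  pos 13: 'e' -> no
Total matches: 6

6


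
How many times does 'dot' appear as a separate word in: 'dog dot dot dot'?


Scanning each word for exact match 'dot':
  Word 1: 'dog' -> no
  Word 2: 'dot' -> MATCH
  Word 3: 'dot' -> MATCH
  Word 4: 'dot' -> MATCH
Total matches: 3

3


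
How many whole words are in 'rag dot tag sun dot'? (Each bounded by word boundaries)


Word boundaries (\b) mark the start/end of each word.
Text: 'rag dot tag sun dot'
Splitting by whitespace:
  Word 1: 'rag'
  Word 2: 'dot'
  Word 3: 'tag'
  Word 4: 'sun'
  Word 5: 'dot'
Total whole words: 5

5


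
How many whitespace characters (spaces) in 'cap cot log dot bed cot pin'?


\s matches whitespace characters (spaces, tabs, etc.).
Text: 'cap cot log dot bed cot pin'
This text has 7 words separated by spaces.
Number of spaces = number of words - 1 = 7 - 1 = 6

6


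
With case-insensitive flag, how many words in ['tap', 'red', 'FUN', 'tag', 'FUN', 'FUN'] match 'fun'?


Case-insensitive matching: compare each word's lowercase form to 'fun'.
  'tap' -> lower='tap' -> no
  'red' -> lower='red' -> no
  'FUN' -> lower='fun' -> MATCH
  'tag' -> lower='tag' -> no
  'FUN' -> lower='fun' -> MATCH
  'FUN' -> lower='fun' -> MATCH
Matches: ['FUN', 'FUN', 'FUN']
Count: 3

3


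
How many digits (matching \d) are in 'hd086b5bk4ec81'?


\d matches any digit 0-9.
Scanning 'hd086b5bk4ec81':
  pos 2: '0' -> DIGIT
  pos 3: '8' -> DIGIT
  pos 4: '6' -> DIGIT
  pos 6: '5' -> DIGIT
  pos 9: '4' -> DIGIT
  pos 12: '8' -> DIGIT
  pos 13: '1' -> DIGIT
Digits found: ['0', '8', '6', '5', '4', '8', '1']
Total: 7

7


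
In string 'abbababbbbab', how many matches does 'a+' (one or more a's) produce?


Pattern 'a+' matches one or more consecutive a's.
String: 'abbababbbbab'
Scanning for runs of a:
  Match 1: 'a' (length 1)
  Match 2: 'a' (length 1)
  Match 3: 'a' (length 1)
  Match 4: 'a' (length 1)
Total matches: 4

4


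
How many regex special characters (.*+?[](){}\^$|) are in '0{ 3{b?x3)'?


Regex special characters are: . * + ? [ ] ( ) { } \ ^ $ |
Scanning '0{ 3{b?x3)':
  pos 1: '{' -> SPECIAL
  pos 4: '{' -> SPECIAL
  pos 6: '?' -> SPECIAL
  pos 9: ')' -> SPECIAL
Special chars found: ['{', '{', '?', ')']
Total: 4

4


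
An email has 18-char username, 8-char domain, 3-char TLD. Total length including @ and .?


An email address has format: username@domain.tld
Username length: 18
'@' character: 1
Domain length: 8
'.' character: 1
TLD length: 3
Total = 18 + 1 + 8 + 1 + 3 = 31

31


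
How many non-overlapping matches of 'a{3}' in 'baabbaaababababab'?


Pattern 'a{3}' matches exactly 3 consecutive a's (greedy, non-overlapping).
String: 'baabbaaababababab'
Scanning for runs of a's:
  Run at pos 1: 'aa' (length 2) -> 0 match(es)
  Run at pos 5: 'aaa' (length 3) -> 1 match(es)
  Run at pos 9: 'a' (length 1) -> 0 match(es)
  Run at pos 11: 'a' (length 1) -> 0 match(es)
  Run at pos 13: 'a' (length 1) -> 0 match(es)
  Run at pos 15: 'a' (length 1) -> 0 match(es)
Matches found: ['aaa']
Total: 1

1


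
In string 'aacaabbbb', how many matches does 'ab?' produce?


Pattern 'ab?' matches 'a' optionally followed by 'b'.
String: 'aacaabbbb'
Scanning left to right for 'a' then checking next char:
  Match 1: 'a' (a not followed by b)
  Match 2: 'a' (a not followed by b)
  Match 3: 'a' (a not followed by b)
  Match 4: 'ab' (a followed by b)
Total matches: 4

4


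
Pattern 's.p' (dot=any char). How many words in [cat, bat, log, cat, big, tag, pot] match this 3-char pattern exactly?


Pattern 's.p' means: starts with 's', any single char, ends with 'p'.
Checking each word (must be exactly 3 chars):
  'cat' (len=3): no
  'bat' (len=3): no
  'log' (len=3): no
  'cat' (len=3): no
  'big' (len=3): no
  'tag' (len=3): no
  'pot' (len=3): no
Matching words: []
Total: 0

0


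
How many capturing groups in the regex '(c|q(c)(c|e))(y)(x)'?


To count capturing groups, count each '(' that starts a group.
Pattern: '(c|q(c)(c|e))(y)(x)'
Walking through the pattern:
  Position 0: '(' -> group #1
  Position 4: '(' -> group #2
  Position 7: '(' -> group #3
  Position 13: '(' -> group #4
  Position 16: '(' -> group #5
Total capturing groups: 5

5


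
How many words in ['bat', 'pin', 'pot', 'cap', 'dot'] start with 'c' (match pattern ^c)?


Pattern ^c anchors to start of word. Check which words begin with 'c':
  'bat' -> no
  'pin' -> no
  'pot' -> no
  'cap' -> MATCH (starts with 'c')
  'dot' -> no
Matching words: ['cap']
Count: 1

1


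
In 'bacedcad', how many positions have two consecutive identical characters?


Looking for consecutive identical characters in 'bacedcad':
  pos 0-1: 'b' vs 'a' -> different
  pos 1-2: 'a' vs 'c' -> different
  pos 2-3: 'c' vs 'e' -> different
  pos 3-4: 'e' vs 'd' -> different
  pos 4-5: 'd' vs 'c' -> different
  pos 5-6: 'c' vs 'a' -> different
  pos 6-7: 'a' vs 'd' -> different
Consecutive identical pairs: []
Count: 0

0


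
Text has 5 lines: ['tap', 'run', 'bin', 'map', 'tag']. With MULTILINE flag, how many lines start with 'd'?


With MULTILINE flag, ^ matches the start of each line.
Lines: ['tap', 'run', 'bin', 'map', 'tag']
Checking which lines start with 'd':
  Line 1: 'tap' -> no
  Line 2: 'run' -> no
  Line 3: 'bin' -> no
  Line 4: 'map' -> no
  Line 5: 'tag' -> no
Matching lines: []
Count: 0

0


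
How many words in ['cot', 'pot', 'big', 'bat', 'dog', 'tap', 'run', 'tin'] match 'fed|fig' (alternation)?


Alternation 'fed|fig' matches either 'fed' or 'fig'.
Checking each word:
  'cot' -> no
  'pot' -> no
  'big' -> no
  'bat' -> no
  'dog' -> no
  'tap' -> no
  'run' -> no
  'tin' -> no
Matches: []
Count: 0

0


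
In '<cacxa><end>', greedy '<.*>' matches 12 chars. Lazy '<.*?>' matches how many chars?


Greedy '<.*>' tries to match as MUCH as possible.
Lazy '<.*?>' tries to match as LITTLE as possible.

String: '<cacxa><end>'
Greedy '<.*>' starts at first '<' and extends to the LAST '>': '<cacxa><end>' (12 chars)
Lazy '<.*?>' starts at first '<' and stops at the FIRST '>': '<cacxa>' (7 chars)

7


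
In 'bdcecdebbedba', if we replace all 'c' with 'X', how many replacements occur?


re.sub('c', 'X', text) replaces every occurrence of 'c' with 'X'.
Text: 'bdcecdebbedba'
Scanning for 'c':
  pos 2: 'c' -> replacement #1
  pos 4: 'c' -> replacement #2
Total replacements: 2

2


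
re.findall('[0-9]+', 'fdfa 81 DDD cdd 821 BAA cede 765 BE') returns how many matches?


Pattern '[0-9]+' finds one or more digits.
Text: 'fdfa 81 DDD cdd 821 BAA cede 765 BE'
Scanning for matches:
  Match 1: '81'
  Match 2: '821'
  Match 3: '765'
Total matches: 3

3


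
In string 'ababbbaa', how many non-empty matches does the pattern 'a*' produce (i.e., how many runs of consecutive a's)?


Pattern 'a*' matches zero or more a's. We want non-empty runs of consecutive a's.
String: 'ababbbaa'
Walking through the string to find runs of a's:
  Run 1: positions 0-0 -> 'a'
  Run 2: positions 2-2 -> 'a'
  Run 3: positions 6-7 -> 'aa'
Non-empty runs found: ['a', 'a', 'aa']
Count: 3

3


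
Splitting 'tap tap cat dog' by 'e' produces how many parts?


Splitting by 'e' breaks the string at each occurrence of the separator.
Text: 'tap tap cat dog'
Parts after split:
  Part 1: 'tap tap cat dog'
Total parts: 1

1


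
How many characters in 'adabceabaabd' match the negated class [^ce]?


Negated class [^ce] matches any char NOT in {c, e}
Scanning 'adabceabaabd':
  pos 0: 'a' -> MATCH
  pos 1: 'd' -> MATCH
  pos 2: 'a' -> MATCH
  pos 3: 'b' -> MATCH
  pos 4: 'c' -> no (excluded)
  pos 5: 'e' -> no (excluded)
  pos 6: 'a' -> MATCH
  pos 7: 'b' -> MATCH
  pos 8: 'a' -> MATCH
  pos 9: 'a' -> MATCH
  pos 10: 'b' -> MATCH
  pos 11: 'd' -> MATCH
Total matches: 10

10


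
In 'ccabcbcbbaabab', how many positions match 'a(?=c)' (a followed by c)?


Lookahead 'a(?=c)' matches 'a' only when followed by 'c'.
String: 'ccabcbcbbaabab'
Checking each position where char is 'a':
  pos 2: 'a' -> no (next='b')
  pos 9: 'a' -> no (next='a')
  pos 10: 'a' -> no (next='b')
  pos 12: 'a' -> no (next='b')
Matching positions: []
Count: 0

0


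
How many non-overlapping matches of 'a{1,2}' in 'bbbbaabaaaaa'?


Pattern 'a{1,2}' matches between 1 and 2 consecutive a's (greedy).
String: 'bbbbaabaaaaa'
Finding runs of a's and applying greedy matching:
  Run at pos 4: 'aa' (length 2)
  Run at pos 7: 'aaaaa' (length 5)
Matches: ['aa', 'aa', 'aa', 'a']
Count: 4

4


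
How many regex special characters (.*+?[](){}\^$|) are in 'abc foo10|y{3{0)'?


Regex special characters are: . * + ? [ ] ( ) { } \ ^ $ |
Scanning 'abc foo10|y{3{0)':
  pos 9: '|' -> SPECIAL
  pos 11: '{' -> SPECIAL
  pos 13: '{' -> SPECIAL
  pos 15: ')' -> SPECIAL
Special chars found: ['|', '{', '{', ')']
Total: 4

4


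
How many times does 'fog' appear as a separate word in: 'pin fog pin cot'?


Scanning each word for exact match 'fog':
  Word 1: 'pin' -> no
  Word 2: 'fog' -> MATCH
  Word 3: 'pin' -> no
  Word 4: 'cot' -> no
Total matches: 1

1


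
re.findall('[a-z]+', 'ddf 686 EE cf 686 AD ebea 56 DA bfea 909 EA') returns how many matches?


Pattern '[a-z]+' finds one or more lowercase letters.
Text: 'ddf 686 EE cf 686 AD ebea 56 DA bfea 909 EA'
Scanning for matches:
  Match 1: 'ddf'
  Match 2: 'cf'
  Match 3: 'ebea'
  Match 4: 'bfea'
Total matches: 4

4


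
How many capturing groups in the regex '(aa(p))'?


To count capturing groups, count each '(' that starts a group.
Pattern: '(aa(p))'
Walking through the pattern:
  Position 0: '(' -> group #1
  Position 3: '(' -> group #2
Total capturing groups: 2

2


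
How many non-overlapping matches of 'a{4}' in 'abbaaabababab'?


Pattern 'a{4}' matches exactly 4 consecutive a's (greedy, non-overlapping).
String: 'abbaaabababab'
Scanning for runs of a's:
  Run at pos 0: 'a' (length 1) -> 0 match(es)
  Run at pos 3: 'aaa' (length 3) -> 0 match(es)
  Run at pos 7: 'a' (length 1) -> 0 match(es)
  Run at pos 9: 'a' (length 1) -> 0 match(es)
  Run at pos 11: 'a' (length 1) -> 0 match(es)
Matches found: []
Total: 0

0


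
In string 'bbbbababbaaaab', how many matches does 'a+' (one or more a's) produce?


Pattern 'a+' matches one or more consecutive a's.
String: 'bbbbababbaaaab'
Scanning for runs of a:
  Match 1: 'a' (length 1)
  Match 2: 'a' (length 1)
  Match 3: 'aaaa' (length 4)
Total matches: 3

3


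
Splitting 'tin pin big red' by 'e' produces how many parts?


Splitting by 'e' breaks the string at each occurrence of the separator.
Text: 'tin pin big red'
Parts after split:
  Part 1: 'tin pin big r'
  Part 2: 'd'
Total parts: 2

2


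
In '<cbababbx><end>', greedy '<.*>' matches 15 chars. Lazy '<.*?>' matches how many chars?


Greedy '<.*>' tries to match as MUCH as possible.
Lazy '<.*?>' tries to match as LITTLE as possible.

String: '<cbababbx><end>'
Greedy '<.*>' starts at first '<' and extends to the LAST '>': '<cbababbx><end>' (15 chars)
Lazy '<.*?>' starts at first '<' and stops at the FIRST '>': '<cbababbx>' (10 chars)

10


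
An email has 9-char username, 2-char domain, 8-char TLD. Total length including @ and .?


An email address has format: username@domain.tld
Username length: 9
'@' character: 1
Domain length: 2
'.' character: 1
TLD length: 8
Total = 9 + 1 + 2 + 1 + 8 = 21

21


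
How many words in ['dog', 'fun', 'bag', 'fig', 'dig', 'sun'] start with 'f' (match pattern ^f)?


Pattern ^f anchors to start of word. Check which words begin with 'f':
  'dog' -> no
  'fun' -> MATCH (starts with 'f')
  'bag' -> no
  'fig' -> MATCH (starts with 'f')
  'dig' -> no
  'sun' -> no
Matching words: ['fun', 'fig']
Count: 2

2


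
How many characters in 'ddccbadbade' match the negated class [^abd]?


Negated class [^abd] matches any char NOT in {a, b, d}
Scanning 'ddccbadbade':
  pos 0: 'd' -> no (excluded)
  pos 1: 'd' -> no (excluded)
  pos 2: 'c' -> MATCH
  pos 3: 'c' -> MATCH
  pos 4: 'b' -> no (excluded)
  pos 5: 'a' -> no (excluded)
  pos 6: 'd' -> no (excluded)
  pos 7: 'b' -> no (excluded)
  pos 8: 'a' -> no (excluded)
  pos 9: 'd' -> no (excluded)
  pos 10: 'e' -> MATCH
Total matches: 3

3


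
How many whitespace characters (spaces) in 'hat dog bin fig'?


\s matches whitespace characters (spaces, tabs, etc.).
Text: 'hat dog bin fig'
This text has 4 words separated by spaces.
Number of spaces = number of words - 1 = 4 - 1 = 3

3


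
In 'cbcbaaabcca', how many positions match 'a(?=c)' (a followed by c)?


Lookahead 'a(?=c)' matches 'a' only when followed by 'c'.
String: 'cbcbaaabcca'
Checking each position where char is 'a':
  pos 4: 'a' -> no (next='a')
  pos 5: 'a' -> no (next='a')
  pos 6: 'a' -> no (next='b')
Matching positions: []
Count: 0

0


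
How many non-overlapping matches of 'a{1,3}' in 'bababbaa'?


Pattern 'a{1,3}' matches between 1 and 3 consecutive a's (greedy).
String: 'bababbaa'
Finding runs of a's and applying greedy matching:
  Run at pos 1: 'a' (length 1)
  Run at pos 3: 'a' (length 1)
  Run at pos 6: 'aa' (length 2)
Matches: ['a', 'a', 'aa']
Count: 3

3


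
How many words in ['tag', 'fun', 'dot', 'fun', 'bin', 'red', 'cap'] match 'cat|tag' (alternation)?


Alternation 'cat|tag' matches either 'cat' or 'tag'.
Checking each word:
  'tag' -> MATCH
  'fun' -> no
  'dot' -> no
  'fun' -> no
  'bin' -> no
  'red' -> no
  'cap' -> no
Matches: ['tag']
Count: 1

1


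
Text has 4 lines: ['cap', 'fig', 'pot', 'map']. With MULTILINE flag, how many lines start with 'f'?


With MULTILINE flag, ^ matches the start of each line.
Lines: ['cap', 'fig', 'pot', 'map']
Checking which lines start with 'f':
  Line 1: 'cap' -> no
  Line 2: 'fig' -> MATCH
  Line 3: 'pot' -> no
  Line 4: 'map' -> no
Matching lines: ['fig']
Count: 1

1


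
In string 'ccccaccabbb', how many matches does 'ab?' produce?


Pattern 'ab?' matches 'a' optionally followed by 'b'.
String: 'ccccaccabbb'
Scanning left to right for 'a' then checking next char:
  Match 1: 'a' (a not followed by b)
  Match 2: 'ab' (a followed by b)
Total matches: 2

2


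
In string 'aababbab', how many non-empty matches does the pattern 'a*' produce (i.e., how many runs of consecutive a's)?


Pattern 'a*' matches zero or more a's. We want non-empty runs of consecutive a's.
String: 'aababbab'
Walking through the string to find runs of a's:
  Run 1: positions 0-1 -> 'aa'
  Run 2: positions 3-3 -> 'a'
  Run 3: positions 6-6 -> 'a'
Non-empty runs found: ['aa', 'a', 'a']
Count: 3

3


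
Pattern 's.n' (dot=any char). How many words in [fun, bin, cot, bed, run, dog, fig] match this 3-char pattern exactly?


Pattern 's.n' means: starts with 's', any single char, ends with 'n'.
Checking each word (must be exactly 3 chars):
  'fun' (len=3): no
  'bin' (len=3): no
  'cot' (len=3): no
  'bed' (len=3): no
  'run' (len=3): no
  'dog' (len=3): no
  'fig' (len=3): no
Matching words: []
Total: 0

0


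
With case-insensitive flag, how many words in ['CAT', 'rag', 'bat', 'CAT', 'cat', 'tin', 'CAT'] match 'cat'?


Case-insensitive matching: compare each word's lowercase form to 'cat'.
  'CAT' -> lower='cat' -> MATCH
  'rag' -> lower='rag' -> no
  'bat' -> lower='bat' -> no
  'CAT' -> lower='cat' -> MATCH
  'cat' -> lower='cat' -> MATCH
  'tin' -> lower='tin' -> no
  'CAT' -> lower='cat' -> MATCH
Matches: ['CAT', 'CAT', 'cat', 'CAT']
Count: 4

4


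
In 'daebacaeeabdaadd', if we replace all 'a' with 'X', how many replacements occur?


re.sub('a', 'X', text) replaces every occurrence of 'a' with 'X'.
Text: 'daebacaeeabdaadd'
Scanning for 'a':
  pos 1: 'a' -> replacement #1
  pos 4: 'a' -> replacement #2
  pos 6: 'a' -> replacement #3
  pos 9: 'a' -> replacement #4
  pos 12: 'a' -> replacement #5
  pos 13: 'a' -> replacement #6
Total replacements: 6

6


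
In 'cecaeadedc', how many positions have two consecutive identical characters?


Looking for consecutive identical characters in 'cecaeadedc':
  pos 0-1: 'c' vs 'e' -> different
  pos 1-2: 'e' vs 'c' -> different
  pos 2-3: 'c' vs 'a' -> different
  pos 3-4: 'a' vs 'e' -> different
  pos 4-5: 'e' vs 'a' -> different
  pos 5-6: 'a' vs 'd' -> different
  pos 6-7: 'd' vs 'e' -> different
  pos 7-8: 'e' vs 'd' -> different
  pos 8-9: 'd' vs 'c' -> different
Consecutive identical pairs: []
Count: 0

0


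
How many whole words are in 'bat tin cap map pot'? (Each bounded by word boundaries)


Word boundaries (\b) mark the start/end of each word.
Text: 'bat tin cap map pot'
Splitting by whitespace:
  Word 1: 'bat'
  Word 2: 'tin'
  Word 3: 'cap'
  Word 4: 'map'
  Word 5: 'pot'
Total whole words: 5

5


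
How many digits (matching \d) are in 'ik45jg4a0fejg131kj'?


\d matches any digit 0-9.
Scanning 'ik45jg4a0fejg131kj':
  pos 2: '4' -> DIGIT
  pos 3: '5' -> DIGIT
  pos 6: '4' -> DIGIT
  pos 8: '0' -> DIGIT
  pos 13: '1' -> DIGIT
  pos 14: '3' -> DIGIT
  pos 15: '1' -> DIGIT
Digits found: ['4', '5', '4', '0', '1', '3', '1']
Total: 7

7


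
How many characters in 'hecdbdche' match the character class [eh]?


Character class [eh] matches any of: {e, h}
Scanning string 'hecdbdche' character by character:
  pos 0: 'h' -> MATCH
  pos 1: 'e' -> MATCH
  pos 2: 'c' -> no
  pos 3: 'd' -> no
  pos 4: 'b' -> no
  pos 5: 'd' -> no
  pos 6: 'c' -> no
  pos 7: 'h' -> MATCH
  pos 8: 'e' -> MATCH
Total matches: 4

4


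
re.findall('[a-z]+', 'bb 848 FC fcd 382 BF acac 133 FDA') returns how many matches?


Pattern '[a-z]+' finds one or more lowercase letters.
Text: 'bb 848 FC fcd 382 BF acac 133 FDA'
Scanning for matches:
  Match 1: 'bb'
  Match 2: 'fcd'
  Match 3: 'acac'
Total matches: 3

3


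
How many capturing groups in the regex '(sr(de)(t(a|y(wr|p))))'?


To count capturing groups, count each '(' that starts a group.
Pattern: '(sr(de)(t(a|y(wr|p))))'
Walking through the pattern:
  Position 0: '(' -> group #1
  Position 3: '(' -> group #2
  Position 7: '(' -> group #3
  Position 9: '(' -> group #4
  Position 13: '(' -> group #5
Total capturing groups: 5

5


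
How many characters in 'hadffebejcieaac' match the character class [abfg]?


Character class [abfg] matches any of: {a, b, f, g}
Scanning string 'hadffebejcieaac' character by character:
  pos 0: 'h' -> no
  pos 1: 'a' -> MATCH
  pos 2: 'd' -> no
  pos 3: 'f' -> MATCH
  pos 4: 'f' -> MATCH
  pos 5: 'e' -> no
  pos 6: 'b' -> MATCH
  pos 7: 'e' -> no
  pos 8: 'j' -> no
  pos 9: 'c' -> no
  pos 10: 'i' -> no
  pos 11: 'e' -> no
  pos 12: 'a' -> MATCH
  pos 13: 'a' -> MATCH
  pos 14: 'c' -> no
Total matches: 6

6
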